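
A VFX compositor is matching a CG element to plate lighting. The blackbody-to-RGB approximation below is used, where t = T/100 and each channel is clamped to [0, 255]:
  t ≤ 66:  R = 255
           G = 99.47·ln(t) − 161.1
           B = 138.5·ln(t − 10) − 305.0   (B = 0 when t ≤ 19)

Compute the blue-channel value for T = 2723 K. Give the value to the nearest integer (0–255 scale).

t = 2723/100 = 27.23; the t ≤ 66 branch applies.
B = 138.5·ln(27.23 − 10) − 305.0 = 138.5·ln 17.23 − 305.0 = 138.5·2.8467 − 305.0 = 89.261.
Rounded: 89.

89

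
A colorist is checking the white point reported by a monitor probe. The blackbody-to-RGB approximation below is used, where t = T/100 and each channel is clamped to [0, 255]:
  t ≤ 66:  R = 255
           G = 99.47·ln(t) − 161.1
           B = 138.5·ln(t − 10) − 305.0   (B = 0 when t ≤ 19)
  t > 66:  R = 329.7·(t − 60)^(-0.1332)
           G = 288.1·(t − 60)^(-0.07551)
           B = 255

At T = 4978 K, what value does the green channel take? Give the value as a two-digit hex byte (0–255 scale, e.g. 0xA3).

0xE4

t = 4978/100 = 49.78; the t ≤ 66 branch applies.
G = 99.47·ln 49.78 − 161.1 = 99.47·3.9076 − 161.1 = 227.590.
Rounded: 228; in hex, 0xE4.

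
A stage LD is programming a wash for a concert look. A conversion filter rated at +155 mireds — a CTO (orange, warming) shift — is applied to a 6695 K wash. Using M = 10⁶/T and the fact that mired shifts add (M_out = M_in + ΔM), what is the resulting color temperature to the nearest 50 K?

M_in = 10⁶/6695 = 149.37 mireds.
M_out = 149.37 + (+155) = 304.37 mireds.
T_out = 10⁶/304.37 = 3285.5 K → 3300 K.

3300 K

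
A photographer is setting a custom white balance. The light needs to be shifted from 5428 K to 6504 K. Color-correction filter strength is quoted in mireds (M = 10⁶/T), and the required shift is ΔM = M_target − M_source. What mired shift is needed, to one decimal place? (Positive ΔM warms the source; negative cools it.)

M_source = 10⁶/5428 = 184.230; M_target = 10⁶/6504 = 153.752.
ΔM = 153.752 − 184.230 = -30.478 → -30.5 mireds, a cooling shift.

-30.5 mireds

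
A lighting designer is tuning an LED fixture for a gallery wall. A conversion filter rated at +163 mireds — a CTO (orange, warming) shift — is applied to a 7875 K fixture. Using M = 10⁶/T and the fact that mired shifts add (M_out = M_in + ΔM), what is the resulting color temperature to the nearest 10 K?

M_in = 10⁶/7875 = 126.98 mireds.
M_out = 126.98 + (+163) = 289.98 mireds.
T_out = 10⁶/289.98 = 3448.5 K → 3450 K.

3450 K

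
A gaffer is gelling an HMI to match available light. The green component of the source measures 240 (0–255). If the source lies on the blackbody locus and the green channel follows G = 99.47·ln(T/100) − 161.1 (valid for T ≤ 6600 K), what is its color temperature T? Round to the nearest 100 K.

ln t = (240 + 161.1) / 99.47 = 4.0324.
t = e^4.0324 = 56.394.
T = 100·t = 5639 K → 5600 K to the nearest 100 K.

5600 K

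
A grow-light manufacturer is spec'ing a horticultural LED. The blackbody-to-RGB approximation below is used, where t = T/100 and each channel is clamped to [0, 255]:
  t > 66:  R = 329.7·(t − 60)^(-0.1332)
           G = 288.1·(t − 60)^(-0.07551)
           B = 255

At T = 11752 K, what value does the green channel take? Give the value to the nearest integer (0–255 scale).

t = 11752/100 = 117.52; the t > 66 branch applies.
G = 288.1·(117.52 − 60)^(-0.07551) = 288.1·57.52^(-0.07551) = 288.1·0.73640 = 212.158.
Rounded: 212.

212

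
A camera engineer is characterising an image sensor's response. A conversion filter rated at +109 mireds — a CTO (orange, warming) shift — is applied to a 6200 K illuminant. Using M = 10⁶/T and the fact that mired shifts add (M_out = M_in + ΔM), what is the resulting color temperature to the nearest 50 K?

3700 K

M_in = 10⁶/6200 = 161.29 mireds.
M_out = 161.29 + (+109) = 270.29 mireds.
T_out = 10⁶/270.29 = 3699.7 K → 3700 K.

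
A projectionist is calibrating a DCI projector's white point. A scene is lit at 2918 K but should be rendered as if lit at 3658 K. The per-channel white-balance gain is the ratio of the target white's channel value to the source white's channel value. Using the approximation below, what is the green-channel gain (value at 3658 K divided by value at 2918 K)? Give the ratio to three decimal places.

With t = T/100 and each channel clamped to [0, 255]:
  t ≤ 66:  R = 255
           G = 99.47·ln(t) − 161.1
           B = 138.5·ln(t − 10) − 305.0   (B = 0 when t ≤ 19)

At 2918 K (t = 29.18):
  G = 99.47·ln 29.18 − 161.1 = 99.47·3.3735 − 161.1 = 174.460.
At 3658 K (t = 36.58):
  G = 99.47·ln 36.58 − 161.1 = 99.47·3.5995 − 161.1 = 196.942.
Gain = 196.942 / 174.460 = 1.1289 → 1.129.

1.129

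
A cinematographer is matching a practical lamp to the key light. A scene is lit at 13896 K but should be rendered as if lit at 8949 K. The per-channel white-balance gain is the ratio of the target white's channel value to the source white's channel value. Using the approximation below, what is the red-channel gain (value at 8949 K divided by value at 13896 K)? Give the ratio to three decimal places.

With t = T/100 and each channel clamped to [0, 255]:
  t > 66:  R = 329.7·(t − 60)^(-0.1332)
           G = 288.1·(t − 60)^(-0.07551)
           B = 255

At 13896 K (t = 138.96):
  R = 329.7·(138.96 − 60)^(-0.1332) = 329.7·78.96^(-0.1332) = 329.7·0.55881 = 184.240.
At 8949 K (t = 89.49):
  R = 329.7·(89.49 − 60)^(-0.1332) = 329.7·29.49^(-0.1332) = 329.7·0.63715 = 210.067.
Gain = 210.067 / 184.240 = 1.1402 → 1.140.

1.140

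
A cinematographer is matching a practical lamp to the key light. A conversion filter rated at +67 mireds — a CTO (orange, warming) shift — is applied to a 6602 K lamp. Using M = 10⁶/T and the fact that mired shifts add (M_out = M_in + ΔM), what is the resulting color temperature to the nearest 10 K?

M_in = 10⁶/6602 = 151.47 mireds.
M_out = 151.47 + (+67) = 218.47 mireds.
T_out = 10⁶/218.47 = 4577.3 K → 4580 K.

4580 K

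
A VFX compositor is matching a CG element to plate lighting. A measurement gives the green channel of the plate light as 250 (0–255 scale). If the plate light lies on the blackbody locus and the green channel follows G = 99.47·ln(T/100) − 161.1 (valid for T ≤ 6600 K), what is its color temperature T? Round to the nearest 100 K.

6200 K

ln t = (250 + 161.1) / 99.47 = 4.1329.
t = e^4.1329 = 62.359.
T = 100·t = 6236 K → 6200 K to the nearest 100 K.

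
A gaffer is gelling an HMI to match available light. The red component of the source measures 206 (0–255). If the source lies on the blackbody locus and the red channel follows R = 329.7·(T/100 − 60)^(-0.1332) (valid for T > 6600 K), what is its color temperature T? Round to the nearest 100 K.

9400 K

(t − 60)^(-0.1332) = 206/329.7 = 0.62481.
t − 60 = 0.62481^(1/-0.1332) = 0.62481^(-7.508) = 34.152, so t = 94.152.
T = 100·t = 9415 K → 9400 K to the nearest 100 K.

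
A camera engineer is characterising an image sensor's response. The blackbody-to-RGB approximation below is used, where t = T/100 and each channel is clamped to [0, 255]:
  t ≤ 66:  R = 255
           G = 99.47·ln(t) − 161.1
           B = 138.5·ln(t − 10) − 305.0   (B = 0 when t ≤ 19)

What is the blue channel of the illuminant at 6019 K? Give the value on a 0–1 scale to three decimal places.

0.931

t = 6019/100 = 60.19; the t ≤ 66 branch applies.
B = 138.5·ln(60.19 − 10) − 305.0 = 138.5·ln 50.19 − 305.0 = 138.5·3.9158 − 305.0 = 237.340.
On a 0–1 scale: 237.340/255 = 0.9307 → 0.931.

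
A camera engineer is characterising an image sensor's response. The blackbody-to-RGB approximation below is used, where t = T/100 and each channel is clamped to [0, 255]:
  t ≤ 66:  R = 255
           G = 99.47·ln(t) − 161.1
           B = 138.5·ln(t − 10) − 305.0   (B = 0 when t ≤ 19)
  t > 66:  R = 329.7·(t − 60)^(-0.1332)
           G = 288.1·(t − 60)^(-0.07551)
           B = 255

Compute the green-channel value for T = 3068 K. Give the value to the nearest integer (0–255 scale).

t = 3068/100 = 30.68; the t ≤ 66 branch applies.
G = 99.47·ln 30.68 − 161.1 = 99.47·3.4236 − 161.1 = 179.447.
Rounded: 179.

179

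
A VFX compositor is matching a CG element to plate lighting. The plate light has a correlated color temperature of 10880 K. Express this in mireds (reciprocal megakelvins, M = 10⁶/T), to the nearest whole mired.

92 mireds

M = 10⁶ / 10880 = 91.912 → 92 mireds.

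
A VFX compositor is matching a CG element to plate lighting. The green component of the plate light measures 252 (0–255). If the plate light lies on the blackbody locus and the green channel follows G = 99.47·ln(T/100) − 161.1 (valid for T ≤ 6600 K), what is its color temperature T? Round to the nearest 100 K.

ln t = (252 + 161.1) / 99.47 = 4.1530.
t = e^4.1530 = 63.625.
T = 100·t = 6363 K → 6400 K to the nearest 100 K.

6400 K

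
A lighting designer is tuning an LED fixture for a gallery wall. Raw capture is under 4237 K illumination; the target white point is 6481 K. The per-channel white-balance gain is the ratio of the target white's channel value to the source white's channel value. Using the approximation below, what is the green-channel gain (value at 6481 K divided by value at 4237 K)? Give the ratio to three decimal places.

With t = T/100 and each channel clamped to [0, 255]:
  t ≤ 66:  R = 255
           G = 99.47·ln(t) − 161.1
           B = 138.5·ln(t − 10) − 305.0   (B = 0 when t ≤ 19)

1.200

At 4237 K (t = 42.37):
  G = 99.47·ln 42.37 − 161.1 = 99.47·3.7464 − 161.1 = 211.558.
At 6481 K (t = 64.81):
  G = 99.47·ln 64.81 − 161.1 = 99.47·4.1715 − 161.1 = 253.835.
Gain = 253.835 / 211.558 = 1.1998 → 1.200.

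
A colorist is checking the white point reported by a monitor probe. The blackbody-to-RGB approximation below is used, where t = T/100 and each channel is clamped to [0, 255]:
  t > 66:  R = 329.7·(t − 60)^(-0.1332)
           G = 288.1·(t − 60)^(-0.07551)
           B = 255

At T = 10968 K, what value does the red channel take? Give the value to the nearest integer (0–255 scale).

t = 10968/100 = 109.68; the t > 66 branch applies.
R = 329.7·(109.68 − 60)^(-0.1332) = 329.7·49.68^(-0.1332) = 329.7·0.59439 = 195.969.
Rounded: 196.

196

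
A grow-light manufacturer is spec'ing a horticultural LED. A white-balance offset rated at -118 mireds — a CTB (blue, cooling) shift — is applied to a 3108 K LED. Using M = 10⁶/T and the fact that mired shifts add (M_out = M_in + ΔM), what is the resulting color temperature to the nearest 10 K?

4910 K

M_in = 10⁶/3108 = 321.75 mireds.
M_out = 321.75 + (-118) = 203.75 mireds.
T_out = 10⁶/203.75 = 4908.0 K → 4910 K.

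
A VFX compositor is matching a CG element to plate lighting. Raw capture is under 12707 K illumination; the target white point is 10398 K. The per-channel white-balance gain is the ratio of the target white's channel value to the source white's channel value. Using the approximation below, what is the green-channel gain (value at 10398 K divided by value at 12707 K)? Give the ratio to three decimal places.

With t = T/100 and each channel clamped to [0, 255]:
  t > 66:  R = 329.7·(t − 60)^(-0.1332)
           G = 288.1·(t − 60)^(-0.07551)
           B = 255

1.032

At 12707 K (t = 127.07):
  G = 288.1·(127.07 − 60)^(-0.07551) = 288.1·67.07^(-0.07551) = 288.1·0.72791 = 209.711.
At 10398 K (t = 103.98):
  G = 288.1·(103.98 − 60)^(-0.07551) = 288.1·43.98^(-0.07551) = 288.1·0.75148 = 216.502.
Gain = 216.502 / 209.711 = 1.0324 → 1.032.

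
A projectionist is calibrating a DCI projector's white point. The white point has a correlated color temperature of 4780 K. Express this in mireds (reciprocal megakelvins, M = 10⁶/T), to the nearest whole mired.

209 mireds

M = 10⁶ / 4780 = 209.205 → 209 mireds.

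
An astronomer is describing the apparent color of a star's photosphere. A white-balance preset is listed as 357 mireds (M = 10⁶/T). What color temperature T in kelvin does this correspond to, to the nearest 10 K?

2800 K

T = 10⁶ / 357 = 2801.12 K → 2800 K.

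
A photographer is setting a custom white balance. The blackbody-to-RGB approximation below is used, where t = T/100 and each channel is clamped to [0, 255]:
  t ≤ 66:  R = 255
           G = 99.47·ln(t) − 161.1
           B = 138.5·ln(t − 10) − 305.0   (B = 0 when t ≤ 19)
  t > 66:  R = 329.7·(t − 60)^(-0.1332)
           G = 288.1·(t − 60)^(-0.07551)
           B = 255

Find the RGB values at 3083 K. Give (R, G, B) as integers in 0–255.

t = 3083/100 = 30.83; the t ≤ 66 branch applies.
R = 255 by definition for t ≤ 66.
G = 99.47·ln 30.83 − 161.1 = 99.47·3.4285 − 161.1 = 179.932.
B = 138.5·ln(30.83 − 10) − 305.0 = 138.5·ln 20.83 − 305.0 = 138.5·3.0364 − 305.0 = 115.541.
Rounded: (255, 180, 116).

(255, 180, 116)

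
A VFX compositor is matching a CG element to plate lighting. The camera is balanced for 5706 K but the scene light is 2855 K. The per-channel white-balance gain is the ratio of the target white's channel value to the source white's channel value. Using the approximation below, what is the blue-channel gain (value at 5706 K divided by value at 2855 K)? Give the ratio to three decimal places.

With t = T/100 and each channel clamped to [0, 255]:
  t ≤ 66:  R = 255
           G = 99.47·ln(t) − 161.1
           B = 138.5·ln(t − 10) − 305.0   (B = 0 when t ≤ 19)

At 2855 K (t = 28.55):
  B = 138.5·ln(28.55 − 10) − 305.0 = 138.5·ln 18.55 − 305.0 = 138.5·2.9205 − 305.0 = 99.485.
At 5706 K (t = 57.06):
  B = 138.5·ln(57.06 − 10) − 305.0 = 138.5·ln 47.06 − 305.0 = 138.5·3.8514 − 305.0 = 228.422.
Gain = 228.422 / 99.485 = 2.2960 → 2.296.

2.296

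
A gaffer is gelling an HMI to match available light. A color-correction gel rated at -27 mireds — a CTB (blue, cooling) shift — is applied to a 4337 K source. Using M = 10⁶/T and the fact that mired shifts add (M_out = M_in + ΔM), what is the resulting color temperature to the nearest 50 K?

M_in = 10⁶/4337 = 230.57 mireds.
M_out = 230.57 + (-27) = 203.57 mireds.
T_out = 10⁶/203.57 = 4912.2 K → 4900 K.

4900 K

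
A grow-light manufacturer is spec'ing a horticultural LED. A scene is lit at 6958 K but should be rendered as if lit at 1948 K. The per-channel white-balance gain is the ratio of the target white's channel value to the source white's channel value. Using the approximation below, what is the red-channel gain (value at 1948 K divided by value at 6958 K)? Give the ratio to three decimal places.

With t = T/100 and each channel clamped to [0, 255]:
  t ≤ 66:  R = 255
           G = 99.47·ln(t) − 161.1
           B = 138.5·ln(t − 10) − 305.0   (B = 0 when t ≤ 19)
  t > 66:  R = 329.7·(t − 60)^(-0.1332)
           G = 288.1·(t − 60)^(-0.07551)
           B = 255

1.045

At 6958 K (t = 69.58):
  R = 329.7·(69.58 − 60)^(-0.1332) = 329.7·9.58^(-0.1332) = 329.7·0.74009 = 244.006.
At 1948 K (t = 19.48):
  R = 255 by definition for t ≤ 66.
Gain = 255.000 / 244.006 = 1.0451 → 1.045.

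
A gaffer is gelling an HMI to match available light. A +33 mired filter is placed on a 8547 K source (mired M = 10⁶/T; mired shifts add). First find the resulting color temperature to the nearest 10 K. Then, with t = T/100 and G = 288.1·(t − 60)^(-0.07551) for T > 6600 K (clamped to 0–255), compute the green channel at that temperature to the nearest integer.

250

M_in = 10⁶/8547 = 117.00; M_out = 117.00 + (+33) = 150.00.
T_out = 10⁶/150.00 = 6666.7 K → 6670 K; t = 66.7.
G = 288.1·(66.7 − 60)^(-0.07551) = 288.1·6.7^(-0.07551) = 288.1·0.86621 = 249.555.
Rounded: 250.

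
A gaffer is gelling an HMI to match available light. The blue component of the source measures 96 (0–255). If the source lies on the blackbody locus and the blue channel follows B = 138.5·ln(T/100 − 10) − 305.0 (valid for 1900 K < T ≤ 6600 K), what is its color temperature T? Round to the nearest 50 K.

ln(t − 10) = (96 + 305.0) / 138.5 = 2.8953.
t − 10 = e^2.8953 = 18.089, so t = 28.089.
T = 100·t = 2809 K → 2800 K to the nearest 50 K.

2800 K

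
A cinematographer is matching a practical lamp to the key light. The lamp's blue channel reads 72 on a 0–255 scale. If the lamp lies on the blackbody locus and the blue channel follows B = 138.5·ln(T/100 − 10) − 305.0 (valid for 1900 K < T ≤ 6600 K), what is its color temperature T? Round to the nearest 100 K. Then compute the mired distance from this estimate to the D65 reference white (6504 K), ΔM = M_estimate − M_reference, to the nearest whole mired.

+246 mireds

ln(t − 10) = (72 + 305.0) / 138.5 = 2.7220.
t − 10 = e^2.7220 = 15.211, so t = 25.211.
T = 100·t = 2521 K → 2500 K to the nearest 100 K.
M_estimate = 10⁶/2500 = 400.00; M_reference = 10⁶/6504 = 153.75.
ΔM = 400.00 − 153.75 = 246.25 → +246 mireds.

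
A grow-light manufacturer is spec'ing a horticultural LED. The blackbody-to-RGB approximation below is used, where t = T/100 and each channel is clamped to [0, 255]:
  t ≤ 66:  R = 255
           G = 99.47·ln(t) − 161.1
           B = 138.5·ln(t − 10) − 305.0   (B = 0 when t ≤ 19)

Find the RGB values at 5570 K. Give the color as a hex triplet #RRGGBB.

#FFEFE0

t = 5570/100 = 55.7; the t ≤ 66 branch applies.
R = 255 by definition for t ≤ 66.
G = 99.47·ln 55.7 − 161.1 = 99.47·4.0200 − 161.1 = 238.767.
B = 138.5·ln(55.7 − 10) − 305.0 = 138.5·ln 45.7 − 305.0 = 138.5·3.8221 − 305.0 = 224.361.
Rounded: (255, 239, 224).
In hex: #FFEFE0.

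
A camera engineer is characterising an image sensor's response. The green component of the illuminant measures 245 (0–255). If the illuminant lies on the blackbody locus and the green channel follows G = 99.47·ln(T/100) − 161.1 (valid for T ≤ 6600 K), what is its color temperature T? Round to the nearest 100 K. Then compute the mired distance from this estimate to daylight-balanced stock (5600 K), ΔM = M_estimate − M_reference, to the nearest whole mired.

ln t = (245 + 161.1) / 99.47 = 4.0826.
t = e^4.0826 = 59.302.
T = 100·t = 5930 K → 5900 K to the nearest 100 K.
M_estimate = 10⁶/5900 = 169.49; M_reference = 10⁶/5600 = 178.57.
ΔM = 169.49 − 178.57 = -9.08 → -9 mireds.

-9 mireds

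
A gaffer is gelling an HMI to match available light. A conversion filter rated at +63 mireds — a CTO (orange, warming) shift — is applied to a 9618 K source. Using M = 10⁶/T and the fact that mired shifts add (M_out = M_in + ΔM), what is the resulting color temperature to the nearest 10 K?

5990 K

M_in = 10⁶/9618 = 103.97 mireds.
M_out = 103.97 + (+63) = 166.97 mireds.
T_out = 10⁶/166.97 = 5989.0 K → 5990 K.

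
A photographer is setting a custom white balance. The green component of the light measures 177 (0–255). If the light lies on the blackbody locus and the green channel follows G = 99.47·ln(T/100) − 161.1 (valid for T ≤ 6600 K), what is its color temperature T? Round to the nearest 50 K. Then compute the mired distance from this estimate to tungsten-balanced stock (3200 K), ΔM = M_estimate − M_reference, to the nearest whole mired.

ln t = (177 + 161.1) / 99.47 = 3.3990.
t = e^3.3990 = 29.935.
T = 100·t = 2993 K → 3000 K to the nearest 50 K.
M_estimate = 10⁶/3000 = 333.33; M_reference = 10⁶/3200 = 312.50.
ΔM = 333.33 − 312.50 = 20.83 → +21 mireds.

+21 mireds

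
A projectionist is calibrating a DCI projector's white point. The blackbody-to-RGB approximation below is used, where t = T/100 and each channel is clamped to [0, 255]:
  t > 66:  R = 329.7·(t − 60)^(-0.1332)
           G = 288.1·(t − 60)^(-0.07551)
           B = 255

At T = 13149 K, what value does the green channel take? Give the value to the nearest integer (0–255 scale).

t = 13149/100 = 131.49; the t > 66 branch applies.
G = 288.1·(131.49 − 60)^(-0.07551) = 288.1·71.49^(-0.07551) = 288.1·0.72441 = 208.703.
Rounded: 209.

209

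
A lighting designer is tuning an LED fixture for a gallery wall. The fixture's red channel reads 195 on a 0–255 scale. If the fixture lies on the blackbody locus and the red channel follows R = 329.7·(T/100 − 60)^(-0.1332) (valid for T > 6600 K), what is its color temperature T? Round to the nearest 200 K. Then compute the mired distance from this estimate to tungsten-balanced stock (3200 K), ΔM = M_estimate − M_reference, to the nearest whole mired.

-223 mireds

(t − 60)^(-0.1332) = 195/329.7 = 0.59145.
t − 60 = 0.59145^(1/-0.1332) = 0.59145^(-7.508) = 51.564, so t = 111.564.
T = 100·t = 11156 K → 11200 K to the nearest 200 K.
M_estimate = 10⁶/11200 = 89.29; M_reference = 10⁶/3200 = 312.50.
ΔM = 89.29 − 312.50 = -223.21 → -223 mireds.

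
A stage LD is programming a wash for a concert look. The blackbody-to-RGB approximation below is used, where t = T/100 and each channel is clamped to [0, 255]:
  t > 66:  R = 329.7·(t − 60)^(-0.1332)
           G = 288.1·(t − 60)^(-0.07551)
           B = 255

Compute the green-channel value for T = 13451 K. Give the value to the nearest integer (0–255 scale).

t = 13451/100 = 134.51; the t > 66 branch applies.
G = 288.1·(134.51 − 60)^(-0.07551) = 288.1·74.51^(-0.07551) = 288.1·0.72215 = 208.052.
Rounded: 208.

208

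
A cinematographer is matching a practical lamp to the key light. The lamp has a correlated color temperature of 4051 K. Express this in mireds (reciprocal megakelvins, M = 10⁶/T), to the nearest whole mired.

247 mireds

M = 10⁶ / 4051 = 246.853 → 247 mireds.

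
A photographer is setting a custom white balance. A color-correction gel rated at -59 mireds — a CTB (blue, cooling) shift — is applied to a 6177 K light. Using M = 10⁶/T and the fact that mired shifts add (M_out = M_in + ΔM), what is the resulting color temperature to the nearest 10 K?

9720 K

M_in = 10⁶/6177 = 161.89 mireds.
M_out = 161.89 + (-59) = 102.89 mireds.
T_out = 10⁶/102.89 = 9719.0 K → 9720 K.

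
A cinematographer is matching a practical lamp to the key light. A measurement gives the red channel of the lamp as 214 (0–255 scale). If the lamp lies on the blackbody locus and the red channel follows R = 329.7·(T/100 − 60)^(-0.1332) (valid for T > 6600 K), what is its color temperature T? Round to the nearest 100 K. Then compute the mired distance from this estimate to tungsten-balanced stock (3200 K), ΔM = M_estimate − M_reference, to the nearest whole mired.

-196 mireds

(t − 60)^(-0.1332) = 214/329.7 = 0.64907.
t − 60 = 0.64907^(1/-0.1332) = 0.64907^(-7.508) = 25.657, so t = 85.657.
T = 100·t = 8566 K → 8600 K to the nearest 100 K.
M_estimate = 10⁶/8600 = 116.28; M_reference = 10⁶/3200 = 312.50.
ΔM = 116.28 − 312.50 = -196.22 → -196 mireds.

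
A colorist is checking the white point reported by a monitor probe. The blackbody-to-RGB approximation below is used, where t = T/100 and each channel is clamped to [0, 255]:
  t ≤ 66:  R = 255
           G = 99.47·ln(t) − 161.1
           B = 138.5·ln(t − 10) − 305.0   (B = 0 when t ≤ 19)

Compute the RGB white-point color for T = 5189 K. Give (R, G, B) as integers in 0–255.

(255, 232, 212)

t = 5189/100 = 51.89; the t ≤ 66 branch applies.
R = 255 by definition for t ≤ 66.
G = 99.47·ln 51.89 − 161.1 = 99.47·3.9491 − 161.1 = 231.720.
B = 138.5·ln(51.89 − 10) − 305.0 = 138.5·ln 41.89 − 305.0 = 138.5·3.7350 − 305.0 = 212.304.
Rounded: (255, 232, 212).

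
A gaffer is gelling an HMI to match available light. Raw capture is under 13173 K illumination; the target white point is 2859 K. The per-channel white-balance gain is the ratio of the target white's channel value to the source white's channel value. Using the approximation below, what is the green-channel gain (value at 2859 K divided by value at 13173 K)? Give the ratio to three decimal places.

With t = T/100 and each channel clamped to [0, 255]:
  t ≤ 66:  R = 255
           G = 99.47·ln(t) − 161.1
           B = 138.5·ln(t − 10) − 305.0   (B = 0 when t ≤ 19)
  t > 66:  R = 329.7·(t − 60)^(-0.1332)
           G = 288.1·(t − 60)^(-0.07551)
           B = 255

0.826

At 13173 K (t = 131.73):
  G = 288.1·(131.73 − 60)^(-0.07551) = 288.1·71.73^(-0.07551) = 288.1·0.72423 = 208.650.
At 2859 K (t = 28.59):
  G = 99.47·ln 28.59 − 161.1 = 99.47·3.3531 − 161.1 = 172.429.
Gain = 172.429 / 208.650 = 0.8264 → 0.826.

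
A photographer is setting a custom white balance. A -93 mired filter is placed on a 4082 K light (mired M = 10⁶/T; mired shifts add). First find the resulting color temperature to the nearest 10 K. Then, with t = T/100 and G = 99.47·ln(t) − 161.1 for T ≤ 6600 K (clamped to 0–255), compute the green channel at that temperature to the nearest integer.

255

M_in = 10⁶/4082 = 244.98; M_out = 244.98 + (-93) = 151.98.
T_out = 10⁶/151.98 = 6579.9 K → 6580 K; t = 65.8.
G = 99.47·ln 65.8 − 161.1 = 99.47·4.1866 − 161.1 = 255.343 → clamped to 255.
Rounded: 255.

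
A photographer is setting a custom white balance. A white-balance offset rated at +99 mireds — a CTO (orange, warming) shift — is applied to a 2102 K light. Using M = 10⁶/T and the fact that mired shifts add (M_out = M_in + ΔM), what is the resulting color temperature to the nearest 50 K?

M_in = 10⁶/2102 = 475.74 mireds.
M_out = 475.74 + (+99) = 574.74 mireds.
T_out = 10⁶/574.74 = 1739.9 K → 1750 K.

1750 K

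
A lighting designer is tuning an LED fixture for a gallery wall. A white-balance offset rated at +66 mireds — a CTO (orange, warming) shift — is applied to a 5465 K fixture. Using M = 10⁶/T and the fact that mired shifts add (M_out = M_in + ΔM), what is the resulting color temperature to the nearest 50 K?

M_in = 10⁶/5465 = 182.98 mireds.
M_out = 182.98 + (+66) = 248.98 mireds.
T_out = 10⁶/248.98 = 4016.3 K → 4000 K.

4000 K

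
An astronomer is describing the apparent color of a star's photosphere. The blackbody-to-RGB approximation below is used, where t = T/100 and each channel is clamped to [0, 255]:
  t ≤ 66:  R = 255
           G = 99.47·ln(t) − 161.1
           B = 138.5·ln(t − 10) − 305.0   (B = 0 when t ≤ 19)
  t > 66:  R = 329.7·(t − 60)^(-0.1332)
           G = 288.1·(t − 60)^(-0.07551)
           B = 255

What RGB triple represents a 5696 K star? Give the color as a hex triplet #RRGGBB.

t = 5696/100 = 56.96; the t ≤ 66 branch applies.
R = 255 by definition for t ≤ 66.
G = 99.47·ln 56.96 − 161.1 = 99.47·4.0423 − 161.1 = 240.992.
B = 138.5·ln(56.96 − 10) − 305.0 = 138.5·ln 46.96 − 305.0 = 138.5·3.8493 − 305.0 = 228.128.
Rounded: (255, 241, 228).
In hex: #FFF1E4.

#FFF1E4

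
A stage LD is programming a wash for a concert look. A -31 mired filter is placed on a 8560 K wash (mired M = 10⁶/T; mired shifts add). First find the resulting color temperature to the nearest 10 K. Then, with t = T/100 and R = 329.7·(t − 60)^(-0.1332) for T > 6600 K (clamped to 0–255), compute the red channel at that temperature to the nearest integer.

M_in = 10⁶/8560 = 116.82; M_out = 116.82 + (-31) = 85.82.
T_out = 10⁶/85.82 = 11652.0 K → 11650 K; t = 116.5.
R = 329.7·(116.5 − 60)^(-0.1332) = 329.7·56.5^(-0.1332) = 329.7·0.58429 = 192.640.
Rounded: 193.

193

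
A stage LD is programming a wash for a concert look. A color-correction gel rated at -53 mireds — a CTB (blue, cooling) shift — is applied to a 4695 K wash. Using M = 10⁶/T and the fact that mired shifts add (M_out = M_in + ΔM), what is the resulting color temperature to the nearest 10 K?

M_in = 10⁶/4695 = 212.99 mireds.
M_out = 212.99 + (-53) = 159.99 mireds.
T_out = 10⁶/159.99 = 6250.3 K → 6250 K.

6250 K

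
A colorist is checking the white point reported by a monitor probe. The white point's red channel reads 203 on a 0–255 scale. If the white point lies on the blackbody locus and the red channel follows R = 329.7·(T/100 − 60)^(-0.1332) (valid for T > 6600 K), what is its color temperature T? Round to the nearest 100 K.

9800 K

(t − 60)^(-0.1332) = 203/329.7 = 0.61571.
t − 60 = 0.61571^(1/-0.1332) = 0.61571^(-7.508) = 38.129, so t = 98.129.
T = 100·t = 9813 K → 9800 K to the nearest 100 K.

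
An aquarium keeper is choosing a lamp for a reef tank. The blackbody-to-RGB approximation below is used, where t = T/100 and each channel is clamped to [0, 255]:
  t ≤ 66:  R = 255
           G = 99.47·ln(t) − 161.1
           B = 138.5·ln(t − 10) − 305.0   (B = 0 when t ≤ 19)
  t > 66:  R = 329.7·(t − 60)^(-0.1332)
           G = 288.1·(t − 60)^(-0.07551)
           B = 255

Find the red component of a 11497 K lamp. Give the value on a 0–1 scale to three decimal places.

0.758

t = 11497/100 = 114.97; the t > 66 branch applies.
R = 329.7·(114.97 − 60)^(-0.1332) = 329.7·54.97^(-0.1332) = 329.7·0.58643 = 193.346.
On a 0–1 scale: 193.346/255 = 0.7582 → 0.758.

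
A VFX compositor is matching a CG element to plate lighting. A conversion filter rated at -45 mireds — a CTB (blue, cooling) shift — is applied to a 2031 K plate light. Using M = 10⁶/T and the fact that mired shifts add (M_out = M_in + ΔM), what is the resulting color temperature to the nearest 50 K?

M_in = 10⁶/2031 = 492.37 mireds.
M_out = 492.37 + (-45) = 447.37 mireds.
T_out = 10⁶/447.37 = 2235.3 K → 2250 K.

2250 K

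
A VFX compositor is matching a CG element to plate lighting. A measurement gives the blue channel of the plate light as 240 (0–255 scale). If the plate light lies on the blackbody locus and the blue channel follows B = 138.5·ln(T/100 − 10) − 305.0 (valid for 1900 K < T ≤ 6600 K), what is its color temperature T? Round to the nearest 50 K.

6100 K

ln(t − 10) = (240 + 305.0) / 138.5 = 3.9350.
t − 10 = e^3.9350 = 51.163, so t = 61.163.
T = 100·t = 6116 K → 6100 K to the nearest 50 K.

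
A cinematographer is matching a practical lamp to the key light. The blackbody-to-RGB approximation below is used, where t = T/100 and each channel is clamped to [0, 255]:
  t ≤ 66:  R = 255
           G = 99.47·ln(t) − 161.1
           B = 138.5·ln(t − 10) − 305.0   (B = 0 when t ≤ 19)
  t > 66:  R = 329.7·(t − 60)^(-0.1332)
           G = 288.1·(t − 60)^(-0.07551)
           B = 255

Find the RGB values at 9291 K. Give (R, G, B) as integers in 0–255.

t = 9291/100 = 92.91; the t > 66 branch applies.
R = 329.7·(92.91 − 60)^(-0.1332) = 329.7·32.91^(-0.1332) = 329.7·0.62790 = 207.019.
G = 288.1·(92.91 − 60)^(-0.07551) = 288.1·32.91^(-0.07551) = 288.1·0.76812 = 221.294.
B = 255 by definition for t > 66.
Rounded: (207, 221, 255).

(207, 221, 255)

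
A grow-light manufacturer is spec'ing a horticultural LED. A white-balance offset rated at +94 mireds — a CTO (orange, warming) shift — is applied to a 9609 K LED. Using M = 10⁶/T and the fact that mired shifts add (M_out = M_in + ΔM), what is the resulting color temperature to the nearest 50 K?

M_in = 10⁶/9609 = 104.07 mireds.
M_out = 104.07 + (+94) = 198.07 mireds.
T_out = 10⁶/198.07 = 5048.7 K → 5050 K.

5050 K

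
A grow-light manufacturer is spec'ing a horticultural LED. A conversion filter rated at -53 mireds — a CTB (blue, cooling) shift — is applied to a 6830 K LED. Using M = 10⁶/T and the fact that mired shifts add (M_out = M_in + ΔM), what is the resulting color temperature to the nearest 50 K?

10700 K

M_in = 10⁶/6830 = 146.41 mireds.
M_out = 146.41 + (-53) = 93.41 mireds.
T_out = 10⁶/93.41 = 10705.2 K → 10700 K.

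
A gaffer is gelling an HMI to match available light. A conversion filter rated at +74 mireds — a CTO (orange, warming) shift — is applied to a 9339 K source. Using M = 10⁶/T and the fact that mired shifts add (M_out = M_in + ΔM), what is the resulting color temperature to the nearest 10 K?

5520 K

M_in = 10⁶/9339 = 107.08 mireds.
M_out = 107.08 + (+74) = 181.08 mireds.
T_out = 10⁶/181.08 = 5522.5 K → 5520 K.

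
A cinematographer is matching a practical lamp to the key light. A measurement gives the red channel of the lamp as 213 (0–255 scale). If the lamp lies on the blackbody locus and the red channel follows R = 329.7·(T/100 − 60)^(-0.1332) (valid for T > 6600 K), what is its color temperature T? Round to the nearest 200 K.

8600 K

(t − 60)^(-0.1332) = 213/329.7 = 0.64604.
t − 60 = 0.64604^(1/-0.1332) = 0.64604^(-7.508) = 26.575, so t = 86.575.
T = 100·t = 8657 K → 8600 K to the nearest 200 K.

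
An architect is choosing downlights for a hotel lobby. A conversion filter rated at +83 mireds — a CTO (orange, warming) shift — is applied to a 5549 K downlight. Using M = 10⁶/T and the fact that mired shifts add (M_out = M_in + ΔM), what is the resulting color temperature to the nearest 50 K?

M_in = 10⁶/5549 = 180.21 mireds.
M_out = 180.21 + (+83) = 263.21 mireds.
T_out = 10⁶/263.21 = 3799.2 K → 3800 K.

3800 K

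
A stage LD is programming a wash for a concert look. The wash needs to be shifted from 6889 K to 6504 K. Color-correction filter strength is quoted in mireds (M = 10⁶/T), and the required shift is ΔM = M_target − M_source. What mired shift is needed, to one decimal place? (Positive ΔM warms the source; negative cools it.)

+8.6 mireds

M_source = 10⁶/6889 = 145.159; M_target = 10⁶/6504 = 153.752.
ΔM = 153.752 − 145.159 = 8.593 → +8.6 mireds, a warming shift.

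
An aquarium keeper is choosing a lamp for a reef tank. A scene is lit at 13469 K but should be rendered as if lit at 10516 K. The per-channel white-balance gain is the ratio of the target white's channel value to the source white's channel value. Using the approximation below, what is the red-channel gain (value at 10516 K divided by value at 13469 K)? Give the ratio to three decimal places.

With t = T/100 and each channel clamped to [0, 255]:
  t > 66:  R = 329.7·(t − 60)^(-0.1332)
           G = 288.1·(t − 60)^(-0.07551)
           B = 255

1.069

At 13469 K (t = 134.69):
  R = 329.7·(134.69 − 60)^(-0.1332) = 329.7·74.69^(-0.1332) = 329.7·0.56297 = 185.610.
At 10516 K (t = 105.16):
  R = 329.7·(105.16 − 60)^(-0.1332) = 329.7·45.16^(-0.1332) = 329.7·0.60199 = 198.475.
Gain = 198.475 / 185.610 = 1.0693 → 1.069.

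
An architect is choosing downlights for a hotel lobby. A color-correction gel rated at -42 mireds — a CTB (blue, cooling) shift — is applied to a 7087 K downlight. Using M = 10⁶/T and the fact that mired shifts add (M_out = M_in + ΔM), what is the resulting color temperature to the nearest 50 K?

10100 K

M_in = 10⁶/7087 = 141.10 mireds.
M_out = 141.10 + (-42) = 99.10 mireds.
T_out = 10⁶/99.10 = 10090.5 K → 10100 K.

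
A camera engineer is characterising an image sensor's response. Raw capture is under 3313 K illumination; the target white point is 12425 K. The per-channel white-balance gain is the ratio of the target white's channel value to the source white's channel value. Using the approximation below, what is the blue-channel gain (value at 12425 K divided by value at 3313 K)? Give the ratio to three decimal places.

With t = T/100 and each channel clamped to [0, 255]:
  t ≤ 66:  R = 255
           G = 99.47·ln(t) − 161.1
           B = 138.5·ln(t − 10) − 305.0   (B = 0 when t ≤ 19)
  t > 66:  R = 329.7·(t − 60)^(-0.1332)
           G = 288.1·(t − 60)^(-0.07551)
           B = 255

At 3313 K (t = 33.13):
  B = 138.5·ln(33.13 − 10) − 305.0 = 138.5·ln 23.13 − 305.0 = 138.5·3.1411 − 305.0 = 130.047.
At 12425 K (t = 124.25):
  B = 255 by definition for t > 66.
Gain = 255.000 / 130.047 = 1.9608 → 1.961.

1.961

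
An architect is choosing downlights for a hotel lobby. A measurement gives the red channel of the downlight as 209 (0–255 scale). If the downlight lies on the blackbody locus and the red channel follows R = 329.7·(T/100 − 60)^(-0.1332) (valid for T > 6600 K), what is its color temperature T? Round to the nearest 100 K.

(t − 60)^(-0.1332) = 209/329.7 = 0.63391.
t − 60 = 0.63391^(1/-0.1332) = 0.63391^(-7.508) = 30.639, so t = 90.639.
T = 100·t = 9064 K → 9100 K to the nearest 100 K.

9100 K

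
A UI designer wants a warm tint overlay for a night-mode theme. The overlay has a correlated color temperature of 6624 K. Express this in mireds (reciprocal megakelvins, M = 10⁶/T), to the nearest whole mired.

151 mireds

M = 10⁶ / 6624 = 150.966 → 151 mireds.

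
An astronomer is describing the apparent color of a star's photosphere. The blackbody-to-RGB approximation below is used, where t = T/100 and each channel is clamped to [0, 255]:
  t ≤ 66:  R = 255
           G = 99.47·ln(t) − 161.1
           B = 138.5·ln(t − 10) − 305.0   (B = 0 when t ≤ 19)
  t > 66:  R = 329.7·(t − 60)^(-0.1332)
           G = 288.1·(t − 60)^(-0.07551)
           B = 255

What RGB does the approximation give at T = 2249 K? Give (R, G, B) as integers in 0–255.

(255, 149, 45)

t = 2249/100 = 22.49; the t ≤ 66 branch applies.
R = 255 by definition for t ≤ 66.
G = 99.47·ln 22.49 − 161.1 = 99.47·3.1131 − 161.1 = 148.557.
B = 138.5·ln(22.49 − 10) − 305.0 = 138.5·ln 12.49 − 305.0 = 138.5·2.5249 − 305.0 = 44.703.
Rounded: (255, 149, 45).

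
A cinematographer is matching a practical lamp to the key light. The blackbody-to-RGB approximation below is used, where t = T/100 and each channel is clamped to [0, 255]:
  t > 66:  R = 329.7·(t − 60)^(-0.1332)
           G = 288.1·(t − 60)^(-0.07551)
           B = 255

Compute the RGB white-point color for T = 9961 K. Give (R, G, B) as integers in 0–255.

t = 9961/100 = 99.61; the t > 66 branch applies.
R = 329.7·(99.61 − 60)^(-0.1332) = 329.7·39.61^(-0.1332) = 329.7·0.61259 = 201.972.
G = 288.1·(99.61 − 60)^(-0.07551) = 288.1·39.61^(-0.07551) = 288.1·0.75744 = 218.219.
B = 255 by definition for t > 66.
Rounded: (202, 218, 255).

(202, 218, 255)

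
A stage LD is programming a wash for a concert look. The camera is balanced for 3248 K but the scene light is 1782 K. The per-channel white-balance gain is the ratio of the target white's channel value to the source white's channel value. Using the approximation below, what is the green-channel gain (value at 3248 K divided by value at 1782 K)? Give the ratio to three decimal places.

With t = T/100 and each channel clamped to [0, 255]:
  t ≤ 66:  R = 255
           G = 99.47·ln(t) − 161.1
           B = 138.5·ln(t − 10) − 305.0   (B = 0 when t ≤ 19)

At 1782 K (t = 17.82):
  G = 99.47·ln 17.82 − 161.1 = 99.47·2.8803 − 161.1 = 125.406.
At 3248 K (t = 32.48):
  G = 99.47·ln 32.48 − 161.1 = 99.47·3.4806 − 161.1 = 185.118.
Gain = 185.118 / 125.406 = 1.4762 → 1.476.

1.476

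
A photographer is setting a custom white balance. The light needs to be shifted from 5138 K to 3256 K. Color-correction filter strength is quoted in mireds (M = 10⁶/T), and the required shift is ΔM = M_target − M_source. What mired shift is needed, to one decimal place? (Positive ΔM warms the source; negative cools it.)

+112.5 mireds

M_source = 10⁶/5138 = 194.628; M_target = 10⁶/3256 = 307.125.
ΔM = 307.125 − 194.628 = 112.497 → +112.5 mireds, a warming shift.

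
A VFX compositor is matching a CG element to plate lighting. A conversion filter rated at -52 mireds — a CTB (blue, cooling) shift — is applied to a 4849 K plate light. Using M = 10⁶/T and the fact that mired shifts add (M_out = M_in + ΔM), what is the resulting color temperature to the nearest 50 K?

6500 K

M_in = 10⁶/4849 = 206.23 mireds.
M_out = 206.23 + (-52) = 154.23 mireds.
T_out = 10⁶/154.23 = 6483.9 K → 6500 K.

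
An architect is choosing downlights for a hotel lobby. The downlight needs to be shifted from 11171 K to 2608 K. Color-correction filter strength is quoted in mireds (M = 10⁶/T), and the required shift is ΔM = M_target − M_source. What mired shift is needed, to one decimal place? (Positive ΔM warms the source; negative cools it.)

M_source = 10⁶/11171 = 89.518; M_target = 10⁶/2608 = 383.436.
ΔM = 383.436 − 89.518 = 293.918 → +293.9 mireds, a warming shift.

+293.9 mireds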